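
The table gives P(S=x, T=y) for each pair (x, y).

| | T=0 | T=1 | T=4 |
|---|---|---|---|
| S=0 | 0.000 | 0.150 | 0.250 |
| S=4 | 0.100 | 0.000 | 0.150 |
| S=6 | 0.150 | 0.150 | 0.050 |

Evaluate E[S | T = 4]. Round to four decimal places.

P(T = 4) = 0.450.
Σ S·P over the event = 0·(0.250) + 4·(0.150) + 6·(0.050) = 0.900.
E[S | T = 4] = (0.900) / (0.450) = 2.0000.

2.0000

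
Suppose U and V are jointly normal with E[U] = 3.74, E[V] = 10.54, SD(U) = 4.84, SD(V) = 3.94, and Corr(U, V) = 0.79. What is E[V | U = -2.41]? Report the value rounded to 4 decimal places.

For a bivariate normal, E[V | U=x] = μ_V + ρ·(σ_V/σ_U)·(x − μ_U).
E[V | U=-2.41] = 10.54 + (0.79)·(3.94/4.84)·(-2.41 − (3.74)) = 10.54 + (0.6431)·(-6.15) = 6.5849.

6.5849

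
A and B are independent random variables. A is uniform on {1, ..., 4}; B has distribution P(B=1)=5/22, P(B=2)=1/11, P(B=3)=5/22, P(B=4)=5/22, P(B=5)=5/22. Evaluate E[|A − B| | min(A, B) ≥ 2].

P(min(A, B) ≥ 2) = 51/88.
Summing |A−B|·P(x,y) over outcomes with min(A, B) ≥ 2 gives 61/88.
E[|A − B| | min(A, B) ≥ 2] = (61/88) / (51/88) = 61/51.

61/51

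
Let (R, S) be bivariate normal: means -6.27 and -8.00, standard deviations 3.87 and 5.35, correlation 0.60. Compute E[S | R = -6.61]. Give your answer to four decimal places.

-8.2820

For a bivariate normal, E[S | R=x] = μ_S + ρ·(σ_S/σ_R)·(x − μ_R).
E[S | R=-6.61] = -8.00 + (0.60)·(5.35/3.87)·(-6.61 − (-6.27)) = -8.00 + (0.82946)·(-0.34) = -8.2820.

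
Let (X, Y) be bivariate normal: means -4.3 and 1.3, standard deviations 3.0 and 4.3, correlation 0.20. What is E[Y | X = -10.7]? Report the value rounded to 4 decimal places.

-0.5347

The regression of Y on X has slope ρ·σ_Y/σ_X and passes through (μ_X, μ_Y).
E[Y | X=-10.7] = 1.3 + (0.20)·(4.3/3.0)·(-10.7 − (-4.3)) = 1.3 + (0.28667)·(-6.4) = -0.5347.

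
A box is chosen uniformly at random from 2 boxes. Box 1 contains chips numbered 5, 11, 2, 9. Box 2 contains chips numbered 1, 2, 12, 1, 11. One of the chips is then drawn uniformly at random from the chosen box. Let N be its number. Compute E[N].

243/40

E[N | box 1] = (5+11+2+9)/4 = 27/4.
E[N | box 2] = (1+2+12+1+11)/5 = 27/5.
By the law of total expectation,
E[N] = (1/2)·(27/4) + (1/2)·(27/5) = 243/40.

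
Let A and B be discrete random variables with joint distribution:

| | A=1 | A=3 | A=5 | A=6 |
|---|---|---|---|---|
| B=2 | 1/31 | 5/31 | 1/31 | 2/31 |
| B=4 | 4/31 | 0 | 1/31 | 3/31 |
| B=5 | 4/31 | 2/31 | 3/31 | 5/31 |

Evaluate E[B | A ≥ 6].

41/10

P(A ≥ 6) = 10/31.
Σ B·P over the event = 2·(2/31) + 4·(3/31) + 5·(5/31) = 41/31.
E[B | A ≥ 6] = (41/31) / (10/31) = 41/10.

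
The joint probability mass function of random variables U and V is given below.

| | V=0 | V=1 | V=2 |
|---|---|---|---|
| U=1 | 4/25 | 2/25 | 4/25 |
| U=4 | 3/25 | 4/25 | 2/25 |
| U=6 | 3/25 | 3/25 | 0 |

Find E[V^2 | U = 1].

9/5

P(U = 1) = 2/5.
Summing V^2·P(U=x,V=y) over the conditioning event gives 18/25.
E[V^2 | U = 1] = (18/25) / (2/5) = 9/5.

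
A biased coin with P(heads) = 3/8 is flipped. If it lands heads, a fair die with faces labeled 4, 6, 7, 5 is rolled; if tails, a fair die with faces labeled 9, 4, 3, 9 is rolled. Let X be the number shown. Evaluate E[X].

191/32

E[X | heads] = (4+6+7+5)/4 = 11/2.
E[X | tails] = (9+4+3+9)/4 = 25/4.
By the law of total expectation,
E[X] = (3/8)·(11/2) + (5/8)·(25/4) = 191/32.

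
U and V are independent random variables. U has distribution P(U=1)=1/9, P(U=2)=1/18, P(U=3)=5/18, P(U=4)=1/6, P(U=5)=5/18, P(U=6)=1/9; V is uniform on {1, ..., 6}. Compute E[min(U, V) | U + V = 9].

P(U + V = 9) = 5/36.
Summing min(U,V)·P(x,y) over outcomes with U + V = 9 gives 53/108.
E[min(U, V) | U + V = 9] = (53/108) / (5/36) = 53/15.

53/15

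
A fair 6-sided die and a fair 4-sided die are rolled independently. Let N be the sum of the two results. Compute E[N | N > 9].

10

P(N > 9) = 1/24.
Σ over the event: 10·1/24 = 5/12.
E[N | N > 9] = (5/12) / (1/24) = 10.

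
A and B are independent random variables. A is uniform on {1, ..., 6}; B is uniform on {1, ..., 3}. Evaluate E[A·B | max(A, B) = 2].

8/3

Outcomes with max(A, B) = 2: (1,2), (2,1), (2,2), each with probability 1/18.
E[A·B | max(A, B) = 2] = (2 + 2 + 4) / 3 = 8/3.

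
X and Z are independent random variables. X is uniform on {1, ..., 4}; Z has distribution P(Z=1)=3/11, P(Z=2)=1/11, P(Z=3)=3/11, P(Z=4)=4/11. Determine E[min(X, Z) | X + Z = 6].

P(X + Z = 6) = 2/11.
Summing min(X,Z)·P(x,y) over outcomes with X + Z = 6 gives 19/44.
E[min(X, Z) | X + Z = 6] = (19/44) / (2/11) = 19/8.

19/8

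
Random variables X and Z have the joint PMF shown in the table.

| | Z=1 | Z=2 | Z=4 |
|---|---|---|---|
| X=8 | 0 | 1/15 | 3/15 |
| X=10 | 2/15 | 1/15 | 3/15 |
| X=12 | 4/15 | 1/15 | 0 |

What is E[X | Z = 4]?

9

P(Z = 4) = 2/5.
Σ X·P over the event = 8·(3/15) + 10·(3/15) = 18/5.
E[X | Z = 4] = (18/5) / (2/5) = 9.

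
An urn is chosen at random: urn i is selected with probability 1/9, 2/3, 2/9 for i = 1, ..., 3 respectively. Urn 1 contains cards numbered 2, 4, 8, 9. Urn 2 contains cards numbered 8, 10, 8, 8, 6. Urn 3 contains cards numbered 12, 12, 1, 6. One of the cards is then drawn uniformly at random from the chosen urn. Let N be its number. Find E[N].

277/36

E[N | urn 1] = (2+4+8+9)/4 = 23/4.
E[N | urn 2] = (8+10+8+8+6)/5 = 8.
E[N | urn 3] = (12+12+1+6)/4 = 31/4.
By the law of total expectation,
E[N] = (1/9)·(23/4) + (2/3)·(8) + (2/9)·(31/4) = 277/36.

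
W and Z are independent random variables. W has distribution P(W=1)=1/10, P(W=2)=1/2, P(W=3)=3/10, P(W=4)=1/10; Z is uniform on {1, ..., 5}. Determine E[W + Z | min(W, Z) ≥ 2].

P(min(W, Z) ≥ 2) = 18/25.
Summing (W+Z)·P(x,y) over outcomes with min(W, Z) ≥ 2 gives 109/25.
E[W + Z | min(W, Z) ≥ 2] = (109/25) / (18/25) = 109/18.

109/18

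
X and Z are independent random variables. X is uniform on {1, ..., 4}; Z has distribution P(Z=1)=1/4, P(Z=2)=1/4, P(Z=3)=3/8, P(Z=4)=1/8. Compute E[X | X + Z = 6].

19/6

P(X + Z = 6) = 3/16.
Summing X·P(x,y) over outcomes with X + Z = 6 gives 19/32.
E[X | X + Z = 6] = (19/32) / (3/16) = 19/6.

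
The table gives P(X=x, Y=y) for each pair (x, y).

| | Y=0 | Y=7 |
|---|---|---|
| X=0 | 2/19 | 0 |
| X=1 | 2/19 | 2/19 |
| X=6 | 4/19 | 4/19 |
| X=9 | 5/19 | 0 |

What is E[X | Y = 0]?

P(Y = 0) = 13/19.
Σ X·P over the event = 0·(2/19) + 1·(2/19) + 6·(4/19) + 9·(5/19) = 71/19.
E[X | Y = 0] = (71/19) / (13/19) = 71/13.

71/13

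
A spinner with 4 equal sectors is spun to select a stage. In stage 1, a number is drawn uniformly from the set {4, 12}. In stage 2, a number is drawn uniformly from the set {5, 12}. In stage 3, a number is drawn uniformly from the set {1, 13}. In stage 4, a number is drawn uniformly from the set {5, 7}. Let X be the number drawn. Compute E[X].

59/8

E[X | stage 1] = (4+12)/2 = 8.
E[X | stage 2] = (5+12)/2 = 17/2.
E[X | stage 3] = (1+13)/2 = 7.
E[X | stage 4] = (5+7)/2 = 6.
E[X] = (1/4)·(8) + (1/4)·(17/2) + (1/4)·(7) + (1/4)·(6) = 59/8.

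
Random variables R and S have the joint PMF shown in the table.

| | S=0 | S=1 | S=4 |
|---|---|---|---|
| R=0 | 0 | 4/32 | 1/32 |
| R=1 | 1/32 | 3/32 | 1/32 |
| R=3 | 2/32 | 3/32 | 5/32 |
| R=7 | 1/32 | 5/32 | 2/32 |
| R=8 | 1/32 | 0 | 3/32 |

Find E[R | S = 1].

P(S = 1) = 15/32.
Summing R·P(R=x,S=y) over the conditioning event gives 47/32.
E[R | S = 1] = (47/32) / (15/32) = 47/15.

47/15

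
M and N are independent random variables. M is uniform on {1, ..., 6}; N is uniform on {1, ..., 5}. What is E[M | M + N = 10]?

Outcomes with M + N = 10: (5,5), (6,4), each with probability 1/30.
E[M | M + N = 10] = (5 + 6) / 2 = 11/2.

11/2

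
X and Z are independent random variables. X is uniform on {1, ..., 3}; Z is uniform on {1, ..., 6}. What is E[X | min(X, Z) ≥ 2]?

P(min(X, Z) ≥ 2) = 5/9.
Summing X·P(x,y) over outcomes with min(X, Z) ≥ 2 gives 25/18.
E[X | min(X, Z) ≥ 2] = (25/18) / (5/9) = 5/2.

5/2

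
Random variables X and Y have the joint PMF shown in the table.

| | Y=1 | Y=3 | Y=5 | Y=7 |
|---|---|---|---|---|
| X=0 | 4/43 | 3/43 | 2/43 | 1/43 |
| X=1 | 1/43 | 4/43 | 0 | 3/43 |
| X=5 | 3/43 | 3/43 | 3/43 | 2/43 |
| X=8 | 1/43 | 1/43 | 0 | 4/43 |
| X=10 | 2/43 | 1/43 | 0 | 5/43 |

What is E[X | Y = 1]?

P(Y = 1) = 11/43.
Summing X·P(X=x,Y=y) over the conditioning event gives 44/43.
E[X | Y = 1] = (44/43) / (11/43) = 4.

4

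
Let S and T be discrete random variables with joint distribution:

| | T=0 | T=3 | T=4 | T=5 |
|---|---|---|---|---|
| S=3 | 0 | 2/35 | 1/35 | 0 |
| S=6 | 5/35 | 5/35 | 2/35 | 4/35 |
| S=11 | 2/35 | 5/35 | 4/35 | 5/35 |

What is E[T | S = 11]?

P(S = 11) = 16/35.
Σ T·P over the event = 0·(2/35) + 3·(5/35) + 4·(4/35) + 5·(5/35) = 8/5.
E[T | S = 11] = (8/5) / (16/35) = 7/2.

7/2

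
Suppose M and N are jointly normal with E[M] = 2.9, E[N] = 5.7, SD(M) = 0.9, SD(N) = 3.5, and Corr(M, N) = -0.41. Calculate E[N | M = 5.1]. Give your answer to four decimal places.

2.1922

E[N | M=x] = μ_N + ρ(σ_N/σ_M)(x − μ_M) for jointly normal variables.
E[N | M=5.1] = 5.7 + (-0.41)·(3.5/0.9)·(5.1 − (2.9)) = 5.7 + (-1.59444)·(2.2) = 2.1922.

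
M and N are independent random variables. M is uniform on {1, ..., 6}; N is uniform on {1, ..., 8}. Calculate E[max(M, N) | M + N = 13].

Outcomes with M + N = 13: (5,8), (6,7), each with probability 1/48.
E[max(M, N) | M + N = 13] = (8 + 7) / 2 = 15/2.

15/2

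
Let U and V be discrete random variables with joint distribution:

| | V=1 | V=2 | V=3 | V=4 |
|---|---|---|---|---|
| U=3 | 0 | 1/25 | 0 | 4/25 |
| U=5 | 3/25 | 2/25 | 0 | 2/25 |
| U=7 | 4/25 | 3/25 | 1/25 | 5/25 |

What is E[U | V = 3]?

P(V = 3) = 1/25.
Summing U·P(U=x,V=y) over the conditioning event gives 7/25.
E[U | V = 3] = (7/25) / (1/25) = 7.

7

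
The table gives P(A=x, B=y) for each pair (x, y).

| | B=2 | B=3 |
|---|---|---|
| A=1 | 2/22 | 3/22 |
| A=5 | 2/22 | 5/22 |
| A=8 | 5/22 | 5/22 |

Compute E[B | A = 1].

13/5

P(A = 1) = 5/22.
Σ B·P over the event = 2·(2/22) + 3·(3/22) = 13/22.
E[B | A = 1] = (13/22) / (5/22) = 13/5.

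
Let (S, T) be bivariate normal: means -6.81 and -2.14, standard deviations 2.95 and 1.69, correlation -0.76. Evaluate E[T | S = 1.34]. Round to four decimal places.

The regression of T on S has slope ρ·σ_T/σ_S and passes through (μ_S, μ_T).
E[T | S=1.34] = -2.14 + (-0.76)·(1.69/2.95)·(1.34 − (-6.81)) = -2.14 + (-0.43539)·(8.15) = -5.6884.

-5.6884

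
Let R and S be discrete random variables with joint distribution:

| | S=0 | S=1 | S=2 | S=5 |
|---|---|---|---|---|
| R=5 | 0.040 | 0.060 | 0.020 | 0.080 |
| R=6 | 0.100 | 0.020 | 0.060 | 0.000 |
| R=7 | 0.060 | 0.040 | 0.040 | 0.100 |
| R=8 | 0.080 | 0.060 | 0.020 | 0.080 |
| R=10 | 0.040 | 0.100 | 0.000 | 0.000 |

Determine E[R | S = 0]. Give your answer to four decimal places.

7.0625

P(S = 0) = 0.320.
Summing R·P(R=x,S=y) over the conditioning event gives 2.260.
E[R | S = 0] = (2.260) / (0.320) = 7.0625.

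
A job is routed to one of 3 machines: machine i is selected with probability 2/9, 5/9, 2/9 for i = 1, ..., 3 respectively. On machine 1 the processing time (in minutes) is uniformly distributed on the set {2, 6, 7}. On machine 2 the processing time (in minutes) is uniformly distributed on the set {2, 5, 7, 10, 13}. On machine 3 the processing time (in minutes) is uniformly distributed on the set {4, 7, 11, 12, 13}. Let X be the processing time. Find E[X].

E[X | machine 1] = (2+6+7)/3 = 5.
E[X | machine 2] = (2+5+7+10+13)/5 = 37/5.
E[X | machine 3] = (4+7+11+12+13)/5 = 47/5.
By the law of total expectation,
E[X] = (2/9)·(5) + (5/9)·(37/5) + (2/9)·(47/5) = 329/45.

329/45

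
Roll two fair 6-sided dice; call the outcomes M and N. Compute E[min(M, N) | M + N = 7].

2

Outcomes with M + N = 7: (1,6), (2,5), (3,4), (4,3), (5,2), (6,1), each with probability 1/36.
E[min(M, N) | M + N = 7] = (1 + 2 + 3 + 3 + 2 + 1) / 6 = 2.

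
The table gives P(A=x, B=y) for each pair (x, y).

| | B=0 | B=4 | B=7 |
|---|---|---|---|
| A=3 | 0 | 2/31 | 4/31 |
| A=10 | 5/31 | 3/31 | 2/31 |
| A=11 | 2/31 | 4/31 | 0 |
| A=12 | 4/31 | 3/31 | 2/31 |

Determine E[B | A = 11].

8/3

P(A = 11) = 6/31.
Σ B·P over the event = 0·(2/31) + 4·(4/31) = 16/31.
E[B | A = 11] = (16/31) / (6/31) = 8/3.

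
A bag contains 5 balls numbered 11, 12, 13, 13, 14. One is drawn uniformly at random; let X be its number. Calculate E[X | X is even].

P(X is even) = 2/5.
Σ over the event: 12·1/5 + 14·1/5 = 26/5.
E[X | X is even] = (26/5) / (2/5) = 13.

13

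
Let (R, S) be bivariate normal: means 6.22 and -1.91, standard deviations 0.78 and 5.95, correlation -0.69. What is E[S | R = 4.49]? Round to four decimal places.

7.1958

E[S | R=x] = μ_S + ρ(σ_S/σ_R)(x − μ_R) for jointly normal variables.
E[S | R=4.49] = -1.91 + (-0.69)·(5.95/0.78)·(4.49 − (6.22)) = -1.91 + (-5.26346)·(-1.73) = 7.1958.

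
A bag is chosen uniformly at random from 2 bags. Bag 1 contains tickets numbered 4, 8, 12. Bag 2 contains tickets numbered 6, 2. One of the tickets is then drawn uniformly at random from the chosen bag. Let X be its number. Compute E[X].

6

E[X | bag 1] = (4+8+12)/3 = 8.
E[X | bag 2] = (6+2)/2 = 4.
By the law of total expectation,
E[X] = (1/2)·(8) + (1/2)·(4) = 6.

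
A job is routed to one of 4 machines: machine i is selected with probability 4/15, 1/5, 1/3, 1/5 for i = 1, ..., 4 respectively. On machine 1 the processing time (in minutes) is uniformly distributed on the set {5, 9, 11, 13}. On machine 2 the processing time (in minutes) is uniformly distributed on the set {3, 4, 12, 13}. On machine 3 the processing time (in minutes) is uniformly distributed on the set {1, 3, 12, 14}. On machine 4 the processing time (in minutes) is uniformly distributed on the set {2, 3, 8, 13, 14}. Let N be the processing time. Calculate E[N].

E[N | machine 1] = (5+9+11+13)/4 = 19/2.
E[N | machine 2] = (3+4+12+13)/4 = 8.
E[N | machine 3] = (1+3+12+14)/4 = 15/2.
E[N | machine 4] = (2+3+8+13+14)/5 = 8.
E[N] = (4/15)·(19/2) + (1/5)·(8) + (1/3)·(15/2) + (1/5)·(8) = 247/30.

247/30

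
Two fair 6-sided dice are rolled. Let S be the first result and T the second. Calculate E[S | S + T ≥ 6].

53/13

P(S + T ≥ 6) = 13/18.
Summing S·P(x,y) over outcomes with S + T ≥ 6 gives 53/18.
E[S | S + T ≥ 6] = (53/18) / (13/18) = 53/13.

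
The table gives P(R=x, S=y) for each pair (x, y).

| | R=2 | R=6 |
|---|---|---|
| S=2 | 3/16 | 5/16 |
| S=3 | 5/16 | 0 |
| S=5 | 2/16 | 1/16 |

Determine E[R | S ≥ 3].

5/2

P(S ≥ 3) = 1/2.
Σ R·P over the event = 2·(5/16) + 2·(2/16) + 6·(1/16) = 5/4.
E[R | S ≥ 3] = (5/4) / (1/2) = 5/2.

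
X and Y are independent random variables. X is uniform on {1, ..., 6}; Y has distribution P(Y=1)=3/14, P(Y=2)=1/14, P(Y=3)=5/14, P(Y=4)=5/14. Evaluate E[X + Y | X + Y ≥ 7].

163/20

P(X + Y ≥ 7) = 10/21.
Summing (X+Y)·P(x,y) over outcomes with X + Y ≥ 7 gives 163/42.
E[X + Y | X + Y ≥ 7] = (163/42) / (10/21) = 163/20.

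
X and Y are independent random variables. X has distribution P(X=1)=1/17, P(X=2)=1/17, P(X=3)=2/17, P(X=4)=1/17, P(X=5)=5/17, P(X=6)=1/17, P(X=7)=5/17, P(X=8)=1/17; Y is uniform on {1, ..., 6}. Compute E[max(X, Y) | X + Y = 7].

P(X + Y = 7) = 11/102.
Summing max(X,Y)·P(x,y) over outcomes with X + Y = 7 gives 9/17.
E[max(X, Y) | X + Y = 7] = (9/17) / (11/102) = 54/11.

54/11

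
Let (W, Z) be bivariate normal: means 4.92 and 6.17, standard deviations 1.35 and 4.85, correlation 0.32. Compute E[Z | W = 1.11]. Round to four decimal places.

1.7899

E[Z | W=x] = μ_Z + ρ(σ_Z/σ_W)(x − μ_W) for jointly normal variables.
E[Z | W=1.11] = 6.17 + (0.32)·(4.85/1.35)·(1.11 − (4.92)) = 6.17 + (1.14963)·(-3.81) = 1.7899.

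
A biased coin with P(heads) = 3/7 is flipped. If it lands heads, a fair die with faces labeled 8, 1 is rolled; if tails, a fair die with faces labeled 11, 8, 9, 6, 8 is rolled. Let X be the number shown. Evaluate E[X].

471/70

E[X | heads] = (8+1)/2 = 9/2.
E[X | tails] = (11+8+9+6+8)/5 = 42/5.
E[X] = (3/7)·(9/2) + (4/7)·(42/5) = 471/70.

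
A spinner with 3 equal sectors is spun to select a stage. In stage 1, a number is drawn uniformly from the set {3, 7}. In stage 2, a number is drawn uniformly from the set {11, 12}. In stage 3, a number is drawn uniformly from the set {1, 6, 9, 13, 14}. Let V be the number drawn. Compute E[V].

E[V | stage 1] = (3+7)/2 = 5.
E[V | stage 2] = (11+12)/2 = 23/2.
E[V | stage 3] = (1+6+9+13+14)/5 = 43/5.
E[V] = (1/3)·(5) + (1/3)·(23/2) + (1/3)·(43/5) = 251/30.

251/30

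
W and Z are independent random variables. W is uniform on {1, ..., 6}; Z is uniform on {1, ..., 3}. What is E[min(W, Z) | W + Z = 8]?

Outcomes with W + Z = 8: (5,3), (6,2), each with probability 1/18.
E[min(W, Z) | W + Z = 8] = (3 + 2) / 2 = 5/2.

5/2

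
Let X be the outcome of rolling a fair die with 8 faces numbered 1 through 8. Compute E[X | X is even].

5

Given X is even, X is equally likely to be any of {2, 4, 6, 8}.
E[X | X is even] = (2 + 4 + 6 + 8) / 4 = 5.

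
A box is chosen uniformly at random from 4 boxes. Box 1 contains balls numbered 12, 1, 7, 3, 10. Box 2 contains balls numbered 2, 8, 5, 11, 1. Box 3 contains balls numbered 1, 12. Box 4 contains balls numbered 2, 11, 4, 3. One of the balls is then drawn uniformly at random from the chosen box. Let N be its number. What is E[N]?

47/8

E[N | box 1] = (12+1+7+3+10)/5 = 33/5.
E[N | box 2] = (2+8+5+11+1)/5 = 27/5.
E[N | box 3] = (1+12)/2 = 13/2.
E[N | box 4] = (2+11+4+3)/4 = 5.
E[N] = (1/4)·(33/5) + (1/4)·(27/5) + (1/4)·(13/2) + (1/4)·(5) = 47/8.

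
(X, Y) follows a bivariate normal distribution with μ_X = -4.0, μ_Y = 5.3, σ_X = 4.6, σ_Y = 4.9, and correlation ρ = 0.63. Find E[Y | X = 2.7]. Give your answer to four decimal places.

9.7963

For a bivariate normal, E[Y | X=x] = μ_Y + ρ·(σ_Y/σ_X)·(x − μ_X).
E[Y | X=2.7] = 5.3 + (0.63)·(4.9/4.6)·(2.7 − (-4.0)) = 5.3 + (0.67109)·(6.7) = 9.7963.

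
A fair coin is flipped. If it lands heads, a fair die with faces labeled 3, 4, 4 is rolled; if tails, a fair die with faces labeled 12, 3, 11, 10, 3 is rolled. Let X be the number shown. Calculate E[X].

E[X | heads] = (3+4+4)/3 = 11/3.
E[X | tails] = (12+3+11+10+3)/5 = 39/5.
By the law of total expectation,
E[X] = (1/2)·(11/3) + (1/2)·(39/5) = 86/15.

86/15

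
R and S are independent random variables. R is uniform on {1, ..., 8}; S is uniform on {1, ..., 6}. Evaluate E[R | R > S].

160/27

P(R > S) = 9/16.
Summing R·P(x,y) over outcomes with R > S gives 10/3.
E[R | R > S] = (10/3) / (9/16) = 160/27.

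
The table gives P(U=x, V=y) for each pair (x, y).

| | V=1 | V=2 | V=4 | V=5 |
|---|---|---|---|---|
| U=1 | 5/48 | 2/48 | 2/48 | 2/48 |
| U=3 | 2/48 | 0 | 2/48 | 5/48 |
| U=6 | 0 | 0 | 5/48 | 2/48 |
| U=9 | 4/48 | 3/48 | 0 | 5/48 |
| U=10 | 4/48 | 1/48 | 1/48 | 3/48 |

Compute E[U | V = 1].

P(V = 1) = 5/16.
Σ U·P over the event = 1·(5/48) + 3·(2/48) + 9·(4/48) + 10·(4/48) = 29/16.
E[U | V = 1] = (29/16) / (5/16) = 29/5.

29/5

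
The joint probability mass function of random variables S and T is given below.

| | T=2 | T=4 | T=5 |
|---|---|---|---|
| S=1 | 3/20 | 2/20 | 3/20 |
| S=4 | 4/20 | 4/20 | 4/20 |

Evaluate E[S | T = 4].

P(T = 4) = 3/10.
Summing S·P(S=x,T=y) over the conditioning event gives 9/10.
E[S | T = 4] = (9/10) / (3/10) = 3.

3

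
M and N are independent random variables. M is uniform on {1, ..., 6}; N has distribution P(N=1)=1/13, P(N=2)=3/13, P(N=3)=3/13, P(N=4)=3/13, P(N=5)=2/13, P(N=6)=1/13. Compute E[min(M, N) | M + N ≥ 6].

3

P(M + N ≥ 6) = 28/39.
Summing min(M,N)·P(x,y) over outcomes with M + N ≥ 6 gives 28/13.
E[min(M, N) | M + N ≥ 6] = (28/13) / (28/39) = 3.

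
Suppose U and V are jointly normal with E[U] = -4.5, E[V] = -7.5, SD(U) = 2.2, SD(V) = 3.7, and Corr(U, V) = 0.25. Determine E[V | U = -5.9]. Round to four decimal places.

-8.0886

E[V | U=x] = μ_V + ρ(σ_V/σ_U)(x − μ_U) for jointly normal variables.
E[V | U=-5.9] = -7.5 + (0.25)·(3.7/2.2)·(-5.9 − (-4.5)) = -7.5 + (0.42045)·(-1.4) = -8.0886.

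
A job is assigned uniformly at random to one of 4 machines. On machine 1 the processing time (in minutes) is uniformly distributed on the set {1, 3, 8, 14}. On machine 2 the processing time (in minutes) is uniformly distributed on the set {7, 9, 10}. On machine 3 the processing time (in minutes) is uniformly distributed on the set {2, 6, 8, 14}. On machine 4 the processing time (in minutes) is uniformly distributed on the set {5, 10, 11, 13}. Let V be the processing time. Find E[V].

E[V | machine 1] = (1+3+8+14)/4 = 13/2.
E[V | machine 2] = (7+9+10)/3 = 26/3.
E[V | machine 3] = (2+6+8+14)/4 = 15/2.
E[V | machine 4] = (5+10+11+13)/4 = 39/4.
By the law of total expectation,
E[V] = (1/4)·(13/2) + (1/4)·(26/3) + (1/4)·(15/2) + (1/4)·(39/4) = 389/48.

389/48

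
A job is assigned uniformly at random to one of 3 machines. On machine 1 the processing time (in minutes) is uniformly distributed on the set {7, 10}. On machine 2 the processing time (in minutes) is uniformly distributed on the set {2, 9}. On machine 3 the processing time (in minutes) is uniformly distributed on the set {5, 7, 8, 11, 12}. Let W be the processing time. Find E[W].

113/15

E[W | machine 1] = (7+10)/2 = 17/2.
E[W | machine 2] = (2+9)/2 = 11/2.
E[W | machine 3] = (5+7+8+11+12)/5 = 43/5.
E[W] = (1/3)·(17/2) + (1/3)·(11/2) + (1/3)·(43/5) = 113/15.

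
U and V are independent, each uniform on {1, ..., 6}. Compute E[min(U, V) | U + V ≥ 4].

8/3

P(U + V ≥ 4) = 11/12.
Summing min(U,V)·P(x,y) over outcomes with U + V ≥ 4 gives 22/9.
E[min(U, V) | U + V ≥ 4] = (22/9) / (11/12) = 8/3.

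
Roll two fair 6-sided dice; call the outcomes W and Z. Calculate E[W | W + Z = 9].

Outcomes with W + Z = 9: (3,6), (4,5), (5,4), (6,3), each with probability 1/36.
E[W | W + Z = 9] = (3 + 4 + 5 + 6) / 4 = 9/2.

9/2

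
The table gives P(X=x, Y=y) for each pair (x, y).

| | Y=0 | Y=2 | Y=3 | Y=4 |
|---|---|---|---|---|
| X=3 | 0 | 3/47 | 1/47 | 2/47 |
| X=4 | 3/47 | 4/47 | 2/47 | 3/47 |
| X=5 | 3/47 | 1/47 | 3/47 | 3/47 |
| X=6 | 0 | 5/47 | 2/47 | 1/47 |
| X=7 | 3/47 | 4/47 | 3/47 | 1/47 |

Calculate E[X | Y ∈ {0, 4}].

94/19

P(Y ∈ {0, 4}) = 19/47.
Σ X·P over the event = 3·(2/47) + 4·(3/47) + 4·(3/47) + 5·(3/47) + 5·(3/47) + 6·(1/47) + 7·(3/47) + 7·(1/47) = 2.
E[X | Y ∈ {0, 4}] = (2) / (19/47) = 94/19.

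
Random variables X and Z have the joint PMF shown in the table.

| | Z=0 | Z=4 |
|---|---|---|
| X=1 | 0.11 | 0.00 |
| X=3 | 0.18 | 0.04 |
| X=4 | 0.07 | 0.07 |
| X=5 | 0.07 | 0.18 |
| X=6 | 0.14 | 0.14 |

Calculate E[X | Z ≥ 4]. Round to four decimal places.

4.9767

P(Z ≥ 4) = 0.43.
Σ X·P over the event = 3·(0.04) + 4·(0.07) + 5·(0.18) + 6·(0.14) = 2.14.
E[X | Z ≥ 4] = (2.14) / (0.43) = 4.9767.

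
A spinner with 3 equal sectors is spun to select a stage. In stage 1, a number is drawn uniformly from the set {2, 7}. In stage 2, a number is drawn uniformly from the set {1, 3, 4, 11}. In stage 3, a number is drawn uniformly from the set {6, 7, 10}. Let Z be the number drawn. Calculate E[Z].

E[Z | stage 1] = (2+7)/2 = 9/2.
E[Z | stage 2] = (1+3+4+11)/4 = 19/4.
E[Z | stage 3] = (6+7+10)/3 = 23/3.
E[Z] = (1/3)·(9/2) + (1/3)·(19/4) + (1/3)·(23/3) = 203/36.

203/36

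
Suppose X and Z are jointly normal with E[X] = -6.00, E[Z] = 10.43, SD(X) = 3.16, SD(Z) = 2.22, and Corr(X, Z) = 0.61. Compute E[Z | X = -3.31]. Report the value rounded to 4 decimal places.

11.5828

For a bivariate normal, E[Z | X=x] = μ_Z + ρ·(σ_Z/σ_X)·(x − μ_X).
E[Z | X=-3.31] = 10.43 + (0.61)·(2.22/3.16)·(-3.31 − (-6.00)) = 10.43 + (0.42854)·(2.69) = 11.5828.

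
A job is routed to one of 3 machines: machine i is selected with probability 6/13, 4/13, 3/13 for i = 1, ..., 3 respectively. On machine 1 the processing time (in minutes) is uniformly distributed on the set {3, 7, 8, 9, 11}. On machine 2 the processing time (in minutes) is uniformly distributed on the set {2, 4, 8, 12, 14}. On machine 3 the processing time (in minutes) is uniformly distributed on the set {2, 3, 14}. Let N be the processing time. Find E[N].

E[N | machine 1] = (3+7+8+9+11)/5 = 38/5.
E[N | machine 2] = (2+4+8+12+14)/5 = 8.
E[N | machine 3] = (2+3+14)/3 = 19/3.
E[N] = (6/13)·(38/5) + (4/13)·(8) + (3/13)·(19/3) = 483/65.

483/65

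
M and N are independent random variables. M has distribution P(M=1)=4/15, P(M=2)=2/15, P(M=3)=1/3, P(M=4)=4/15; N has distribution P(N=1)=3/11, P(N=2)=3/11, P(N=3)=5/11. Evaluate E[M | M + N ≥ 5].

158/47

P(M + N ≥ 5) = 94/165.
Summing M·P(x,y) over outcomes with M + N ≥ 5 gives 316/165.
E[M | M + N ≥ 5] = (316/165) / (94/165) = 158/47.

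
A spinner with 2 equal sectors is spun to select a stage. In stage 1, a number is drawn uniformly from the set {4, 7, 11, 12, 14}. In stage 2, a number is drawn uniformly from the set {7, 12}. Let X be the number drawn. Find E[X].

E[X | stage 1] = (4+7+11+12+14)/5 = 48/5.
E[X | stage 2] = (7+12)/2 = 19/2.
By the law of total expectation,
E[X] = (1/2)·(48/5) + (1/2)·(19/2) = 191/20.

191/20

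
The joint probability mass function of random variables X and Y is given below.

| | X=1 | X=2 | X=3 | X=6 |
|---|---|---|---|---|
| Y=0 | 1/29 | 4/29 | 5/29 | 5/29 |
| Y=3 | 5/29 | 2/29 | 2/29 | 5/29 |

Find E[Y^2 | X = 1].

P(X = 1) = 6/29.
Σ Y^2·P over the event = 0·(1/29) + 9·(5/29) = 45/29.
E[Y^2 | X = 1] = (45/29) / (6/29) = 15/2.

15/2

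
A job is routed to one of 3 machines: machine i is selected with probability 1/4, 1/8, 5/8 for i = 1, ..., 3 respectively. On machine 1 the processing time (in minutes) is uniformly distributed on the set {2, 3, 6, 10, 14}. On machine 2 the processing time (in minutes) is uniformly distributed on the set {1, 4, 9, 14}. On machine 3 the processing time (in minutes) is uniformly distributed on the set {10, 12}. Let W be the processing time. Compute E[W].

E[W | machine 1] = (2+3+6+10+14)/5 = 7.
E[W | machine 2] = (1+4+9+14)/4 = 7.
E[W | machine 3] = (10+12)/2 = 11.
By the law of total expectation,
E[W] = (1/4)·(7) + (1/8)·(7) + (5/8)·(11) = 19/2.

19/2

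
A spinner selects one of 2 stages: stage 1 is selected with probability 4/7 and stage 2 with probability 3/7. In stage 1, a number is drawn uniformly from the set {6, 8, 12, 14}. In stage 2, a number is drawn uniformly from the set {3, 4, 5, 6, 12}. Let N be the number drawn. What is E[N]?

58/7

E[N | stage 1] = (6+8+12+14)/4 = 10.
E[N | stage 2] = (3+4+5+6+12)/5 = 6.
By the law of total expectation,
E[N] = (4/7)·(10) + (3/7)·(6) = 58/7.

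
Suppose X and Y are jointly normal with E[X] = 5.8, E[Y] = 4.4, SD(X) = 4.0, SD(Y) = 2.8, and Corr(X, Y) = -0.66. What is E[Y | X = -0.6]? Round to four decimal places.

7.3568

For a bivariate normal, E[Y | X=x] = μ_Y + ρ·(σ_Y/σ_X)·(x − μ_X).
E[Y | X=-0.6] = 4.4 + (-0.66)·(2.8/4.0)·(-0.6 − (5.8)) = 4.4 + (-0.462)·(-6.4) = 7.3568.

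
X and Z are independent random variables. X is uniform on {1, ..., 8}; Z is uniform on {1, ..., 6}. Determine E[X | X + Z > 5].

P(X + Z > 5) = 19/24.
Summing X·P(x,y) over outcomes with X + Z > 5 gives 49/12.
E[X | X + Z > 5] = (49/12) / (19/24) = 98/19.

98/19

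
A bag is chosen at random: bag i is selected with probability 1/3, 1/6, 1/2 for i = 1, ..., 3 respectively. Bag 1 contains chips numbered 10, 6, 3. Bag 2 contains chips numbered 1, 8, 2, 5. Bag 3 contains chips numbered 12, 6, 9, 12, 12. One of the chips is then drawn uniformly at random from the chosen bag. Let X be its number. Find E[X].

E[X | bag 1] = (10+6+3)/3 = 19/3.
E[X | bag 2] = (1+8+2+5)/4 = 4.
E[X | bag 3] = (12+6+9+12+12)/5 = 51/5.
By the law of total expectation,
E[X] = (1/3)·(19/3) + (1/6)·(4) + (1/2)·(51/5) = 709/90.

709/90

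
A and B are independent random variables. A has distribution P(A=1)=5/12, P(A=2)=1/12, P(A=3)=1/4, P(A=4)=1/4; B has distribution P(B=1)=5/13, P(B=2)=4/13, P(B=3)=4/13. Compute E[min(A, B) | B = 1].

1

P(B = 1) = 5/13.
Summing min(A,B)·P(x,y) over outcomes with B = 1 gives 5/13.
E[min(A, B) | B = 1] = (5/13) / (5/13) = 1.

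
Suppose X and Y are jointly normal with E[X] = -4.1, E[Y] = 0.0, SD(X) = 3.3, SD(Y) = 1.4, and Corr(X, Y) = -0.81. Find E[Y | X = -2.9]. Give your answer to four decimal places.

-0.4124

The regression of Y on X has slope ρ·σ_Y/σ_X and passes through (μ_X, μ_Y).
E[Y | X=-2.9] = 0.0 + (-0.81)·(1.4/3.3)·(-2.9 − (-4.1)) = 0.0 + (-0.34364)·(1.2) = -0.4124.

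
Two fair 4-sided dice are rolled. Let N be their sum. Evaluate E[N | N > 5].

P(N > 5) = 3/8.
Σ over the event: 6·3/16 + 7·1/8 + 8·1/16 = 5/2.
E[N | N > 5] = (5/2) / (3/8) = 20/3.

20/3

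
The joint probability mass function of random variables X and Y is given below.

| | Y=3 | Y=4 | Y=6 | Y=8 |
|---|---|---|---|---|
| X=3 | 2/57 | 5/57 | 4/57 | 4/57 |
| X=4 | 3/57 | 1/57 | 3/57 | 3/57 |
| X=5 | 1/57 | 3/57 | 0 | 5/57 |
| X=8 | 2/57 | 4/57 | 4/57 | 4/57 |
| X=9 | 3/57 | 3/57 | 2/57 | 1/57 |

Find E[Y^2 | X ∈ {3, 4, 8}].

441/13

P(X ∈ {3, 4, 8}) = 13/19.
Summing Y^2·P(X=x,Y=y) over the conditioning event gives 441/19.
E[Y^2 | X ∈ {3, 4, 8}] = (441/19) / (13/19) = 441/13.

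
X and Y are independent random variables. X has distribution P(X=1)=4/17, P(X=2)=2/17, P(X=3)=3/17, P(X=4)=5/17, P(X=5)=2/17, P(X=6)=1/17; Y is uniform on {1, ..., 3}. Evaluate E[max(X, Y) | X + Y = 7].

P(X + Y = 7) = 8/51.
Summing max(X,Y)·P(x,y) over outcomes with X + Y = 7 gives 12/17.
E[max(X, Y) | X + Y = 7] = (12/17) / (8/51) = 9/2.

9/2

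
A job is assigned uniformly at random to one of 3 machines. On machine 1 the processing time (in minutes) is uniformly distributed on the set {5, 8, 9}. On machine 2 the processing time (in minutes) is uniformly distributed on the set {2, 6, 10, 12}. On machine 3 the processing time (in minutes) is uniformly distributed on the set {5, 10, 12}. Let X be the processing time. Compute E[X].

143/18

E[X | machine 1] = (5+8+9)/3 = 22/3.
E[X | machine 2] = (2+6+10+12)/4 = 15/2.
E[X | machine 3] = (5+10+12)/3 = 9.
E[X] = (1/3)·(22/3) + (1/3)·(15/2) + (1/3)·(9) = 143/18.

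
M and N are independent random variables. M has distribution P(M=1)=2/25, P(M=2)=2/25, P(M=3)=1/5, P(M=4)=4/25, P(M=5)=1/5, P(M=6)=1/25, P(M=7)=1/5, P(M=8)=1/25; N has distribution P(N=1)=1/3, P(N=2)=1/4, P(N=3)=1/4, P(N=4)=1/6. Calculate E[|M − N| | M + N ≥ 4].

751/278

P(M + N ≥ 4) = 139/150.
Summing |M−N|·P(x,y) over outcomes with M + N ≥ 4 gives 751/300.
E[|M − N| | M + N ≥ 4] = (751/300) / (139/150) = 751/278.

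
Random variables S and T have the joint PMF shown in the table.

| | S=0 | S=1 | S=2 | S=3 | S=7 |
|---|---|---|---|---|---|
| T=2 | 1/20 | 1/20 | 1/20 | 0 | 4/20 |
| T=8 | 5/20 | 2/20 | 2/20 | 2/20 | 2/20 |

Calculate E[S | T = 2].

31/7

P(T = 2) = 7/20.
Σ S·P over the event = 0·(1/20) + 1·(1/20) + 2·(1/20) + 7·(4/20) = 31/20.
E[S | T = 2] = (31/20) / (7/20) = 31/7.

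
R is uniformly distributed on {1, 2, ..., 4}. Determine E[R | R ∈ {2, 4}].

3

P(R ∈ {2, 4}) = 1/2.
Σ over the event: 2·1/4 + 4·1/4 = 3/2.
E[R | R ∈ {2, 4}] = (3/2) / (1/2) = 3.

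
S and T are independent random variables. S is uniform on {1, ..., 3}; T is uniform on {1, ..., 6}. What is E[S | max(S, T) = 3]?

12/5

Outcomes with max(S, T) = 3: (1,3), (2,3), (3,1), (3,2), (3,3), each with probability 1/18.
E[S | max(S, T) = 3] = (1 + 2 + 3 + 3 + 3) / 5 = 12/5.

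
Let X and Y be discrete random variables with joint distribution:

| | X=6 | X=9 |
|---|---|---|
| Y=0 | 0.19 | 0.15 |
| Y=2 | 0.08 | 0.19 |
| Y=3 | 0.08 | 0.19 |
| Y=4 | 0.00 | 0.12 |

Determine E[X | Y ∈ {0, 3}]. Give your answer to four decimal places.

P(Y ∈ {0, 3}) = 0.61.
Σ X·P over the event = 6·(0.19) + 6·(0.08) + 9·(0.15) + 9·(0.19) = 4.68.
E[X | Y ∈ {0, 3}] = (4.68) / (0.61) = 7.6721.

7.6721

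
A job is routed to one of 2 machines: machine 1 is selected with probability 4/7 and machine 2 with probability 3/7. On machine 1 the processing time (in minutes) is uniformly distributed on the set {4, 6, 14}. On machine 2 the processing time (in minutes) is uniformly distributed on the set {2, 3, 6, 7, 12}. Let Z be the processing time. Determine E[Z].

E[Z | machine 1] = (4+6+14)/3 = 8.
E[Z | machine 2] = (2+3+6+7+12)/5 = 6.
E[Z] = (4/7)·(8) + (3/7)·(6) = 50/7.

50/7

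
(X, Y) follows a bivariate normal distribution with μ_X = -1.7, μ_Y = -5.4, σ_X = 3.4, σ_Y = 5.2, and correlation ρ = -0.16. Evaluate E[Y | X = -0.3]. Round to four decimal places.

For a bivariate normal, E[Y | X=x] = μ_Y + ρ·(σ_Y/σ_X)·(x − μ_X).
E[Y | X=-0.3] = -5.4 + (-0.16)·(5.2/3.4)·(-0.3 − (-1.7)) = -5.4 + (-0.24471)·(1.4) = -5.7426.

-5.7426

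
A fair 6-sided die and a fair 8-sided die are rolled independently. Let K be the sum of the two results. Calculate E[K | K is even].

8

P(K is even) = 1/2.
Σ over the event: 2·1/48 + 4·1/16 + 6·5/48 + 8·1/8 + 10·5/48 + 12·1/16 + 14·1/48 = 4.
E[K | K is even] = (4) / (1/2) = 8.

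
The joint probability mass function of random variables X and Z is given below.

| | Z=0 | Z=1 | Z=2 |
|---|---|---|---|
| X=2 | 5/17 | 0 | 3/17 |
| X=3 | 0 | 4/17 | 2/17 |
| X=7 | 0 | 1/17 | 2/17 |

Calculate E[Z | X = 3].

4/3

P(X = 3) = 6/17.
Σ Z·P over the event = 1·(4/17) + 2·(2/17) = 8/17.
E[Z | X = 3] = (8/17) / (6/17) = 4/3.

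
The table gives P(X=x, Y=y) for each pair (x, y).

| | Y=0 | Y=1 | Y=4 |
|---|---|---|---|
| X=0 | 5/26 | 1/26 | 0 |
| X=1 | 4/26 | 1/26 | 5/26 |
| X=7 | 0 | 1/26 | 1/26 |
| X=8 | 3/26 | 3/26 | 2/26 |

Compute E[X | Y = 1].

16/3

P(Y = 1) = 3/13.
Σ X·P over the event = 0·(1/26) + 1·(1/26) + 7·(1/26) + 8·(3/26) = 16/13.
E[X | Y = 1] = (16/13) / (3/13) = 16/3.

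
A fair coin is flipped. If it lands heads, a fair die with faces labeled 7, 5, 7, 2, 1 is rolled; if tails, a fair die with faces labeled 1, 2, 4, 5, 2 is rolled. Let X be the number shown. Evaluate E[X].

E[X | heads] = (7+5+7+2+1)/5 = 22/5.
E[X | tails] = (1+2+4+5+2)/5 = 14/5.
E[X] = (1/2)·(22/5) + (1/2)·(14/5) = 18/5.

18/5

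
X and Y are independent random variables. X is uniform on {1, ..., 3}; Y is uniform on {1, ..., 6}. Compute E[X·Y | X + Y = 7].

P(X + Y = 7) = 1/6.
Summing XY·P(x,y) over outcomes with X + Y = 7 gives 14/9.
E[X·Y | X + Y = 7] = (14/9) / (1/6) = 28/3.

28/3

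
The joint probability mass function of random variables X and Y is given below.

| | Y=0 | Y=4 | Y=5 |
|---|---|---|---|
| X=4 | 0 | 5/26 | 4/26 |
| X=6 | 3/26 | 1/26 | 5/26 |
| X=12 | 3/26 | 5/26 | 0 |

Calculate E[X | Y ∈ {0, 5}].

P(Y ∈ {0, 5}) = 15/26.
Σ X·P over the event = 4·(4/26) + 6·(3/26) + 6·(5/26) + 12·(3/26) = 50/13.
E[X | Y ∈ {0, 5}] = (50/13) / (15/26) = 20/3.

20/3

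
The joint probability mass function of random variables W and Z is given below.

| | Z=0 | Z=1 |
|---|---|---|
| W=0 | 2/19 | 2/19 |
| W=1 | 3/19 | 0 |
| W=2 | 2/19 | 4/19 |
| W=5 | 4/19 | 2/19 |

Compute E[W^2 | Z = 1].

P(Z = 1) = 8/19.
Summing W^2·P(W=x,Z=y) over the conditioning event gives 66/19.
E[W^2 | Z = 1] = (66/19) / (8/19) = 33/4.

33/4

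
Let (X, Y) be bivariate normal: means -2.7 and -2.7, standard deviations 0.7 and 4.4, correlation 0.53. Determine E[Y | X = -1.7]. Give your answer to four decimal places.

0.6314

The regression of Y on X has slope ρ·σ_Y/σ_X and passes through (μ_X, μ_Y).
E[Y | X=-1.7] = -2.7 + (0.53)·(4.4/0.7)·(-1.7 − (-2.7)) = -2.7 + (3.3314)·(1) = 0.6314.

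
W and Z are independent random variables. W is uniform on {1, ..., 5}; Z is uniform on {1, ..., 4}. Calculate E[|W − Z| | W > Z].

Outcomes with W > Z: (2,1), (3,1), (3,2), (4,1), (4,2), (4,3), (5,1), (5,2), (5,3), (5,4), each with probability 1/20.
E[|W − Z| | W > Z] = (1 + 2 + 1 + 3 + 2 + 1 + 4 + 3 + 2 + 1) / 10 = 2.

2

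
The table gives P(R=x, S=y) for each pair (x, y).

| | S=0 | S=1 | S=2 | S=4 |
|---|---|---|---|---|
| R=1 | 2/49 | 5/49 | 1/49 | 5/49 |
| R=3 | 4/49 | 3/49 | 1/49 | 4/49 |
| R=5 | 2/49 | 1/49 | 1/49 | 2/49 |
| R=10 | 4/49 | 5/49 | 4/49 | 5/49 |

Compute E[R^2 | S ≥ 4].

P(S ≥ 4) = 16/49.
Σ R^2·P over the event = 1·(5/49) + 9·(4/49) + 25·(2/49) + 100·(5/49) = 591/49.
E[R^2 | S ≥ 4] = (591/49) / (16/49) = 591/16.

591/16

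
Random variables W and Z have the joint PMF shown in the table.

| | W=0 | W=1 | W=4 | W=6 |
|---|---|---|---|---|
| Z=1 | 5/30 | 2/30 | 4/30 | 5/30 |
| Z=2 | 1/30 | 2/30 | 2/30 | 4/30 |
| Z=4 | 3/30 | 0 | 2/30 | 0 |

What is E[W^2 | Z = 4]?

P(Z = 4) = 1/6.
Σ W^2·P over the event = 0·(3/30) + 16·(2/30) = 16/15.
E[W^2 | Z = 4] = (16/15) / (1/6) = 32/5.

32/5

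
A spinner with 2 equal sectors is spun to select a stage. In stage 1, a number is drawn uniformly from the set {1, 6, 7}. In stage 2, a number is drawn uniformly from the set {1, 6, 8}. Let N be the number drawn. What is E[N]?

E[N | stage 1] = (1+6+7)/3 = 14/3.
E[N | stage 2] = (1+6+8)/3 = 5.
E[N] = (1/2)·(14/3) + (1/2)·(5) = 29/6.

29/6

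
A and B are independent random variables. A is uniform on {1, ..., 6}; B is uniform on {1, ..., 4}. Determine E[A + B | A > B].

P(A > B) = 7/12.
Summing (A+B)·P(x,y) over outcomes with A > B gives 47/12.
E[A + B | A > B] = (47/12) / (7/12) = 47/7.

47/7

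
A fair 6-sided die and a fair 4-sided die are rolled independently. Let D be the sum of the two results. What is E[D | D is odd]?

6

P(D is odd) = 1/2.
Σ over the event: 3·1/12 + 5·1/6 + 7·1/6 + 9·1/12 = 3.
E[D | D is odd] = (3) / (1/2) = 6.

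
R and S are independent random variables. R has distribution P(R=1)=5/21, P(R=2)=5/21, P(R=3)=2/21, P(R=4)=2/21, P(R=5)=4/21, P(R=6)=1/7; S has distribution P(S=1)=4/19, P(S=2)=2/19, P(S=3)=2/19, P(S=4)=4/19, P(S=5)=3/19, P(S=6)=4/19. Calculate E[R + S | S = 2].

P(S = 2) = 2/19.
Summing (R+S)·P(x,y) over outcomes with S = 2 gives 218/399.
E[R + S | S = 2] = (218/399) / (2/19) = 109/21.

109/21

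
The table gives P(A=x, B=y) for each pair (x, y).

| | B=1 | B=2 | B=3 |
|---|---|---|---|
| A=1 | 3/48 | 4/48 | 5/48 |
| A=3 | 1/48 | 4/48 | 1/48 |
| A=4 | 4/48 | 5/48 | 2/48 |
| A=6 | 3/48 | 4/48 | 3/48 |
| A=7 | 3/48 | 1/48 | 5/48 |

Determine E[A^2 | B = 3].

399/16

P(B = 3) = 1/3.
Σ A^2·P over the event = 1·(5/48) + 9·(1/48) + 16·(2/48) + 36·(3/48) + 49·(5/48) = 133/16.
E[A^2 | B = 3] = (133/16) / (1/3) = 399/16.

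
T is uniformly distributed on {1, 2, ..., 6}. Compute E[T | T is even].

4

Given T is even, T is equally likely to be any of {2, 4, 6}.
E[T | T is even] = (2 + 4 + 6) / 3 = 4.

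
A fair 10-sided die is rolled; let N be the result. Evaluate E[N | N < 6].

Given N < 6, N is equally likely to be any of {1, 2, 3, 4, 5}.
E[N | N < 6] = (1 + 2 + 3 + 4 + 5) / 5 = 3.

3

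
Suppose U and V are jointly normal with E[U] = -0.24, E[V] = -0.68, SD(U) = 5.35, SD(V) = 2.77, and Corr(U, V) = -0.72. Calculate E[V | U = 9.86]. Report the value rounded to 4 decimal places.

For a bivariate normal, E[V | U=x] = μ_V + ρ·(σ_V/σ_U)·(x − μ_U).
E[V | U=9.86] = -0.68 + (-0.72)·(2.77/5.35)·(9.86 − (-0.24)) = -0.68 + (-0.372785)·(10.1) = -4.4451.

-4.4451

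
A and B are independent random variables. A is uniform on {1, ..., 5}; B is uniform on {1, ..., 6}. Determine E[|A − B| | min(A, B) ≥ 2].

P(min(A, B) ≥ 2) = 2/3.
Summing |A−B|·P(x,y) over outcomes with min(A, B) ≥ 2 gives 1.
E[|A − B| | min(A, B) ≥ 2] = (1) / (2/3) = 3/2.

3/2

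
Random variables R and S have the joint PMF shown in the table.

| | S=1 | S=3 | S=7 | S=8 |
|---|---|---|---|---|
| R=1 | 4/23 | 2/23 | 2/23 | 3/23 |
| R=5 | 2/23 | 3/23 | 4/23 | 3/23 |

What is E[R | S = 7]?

P(S = 7) = 6/23.
Summing R·P(R=x,S=y) over the conditioning event gives 22/23.
E[R | S = 7] = (22/23) / (6/23) = 11/3.

11/3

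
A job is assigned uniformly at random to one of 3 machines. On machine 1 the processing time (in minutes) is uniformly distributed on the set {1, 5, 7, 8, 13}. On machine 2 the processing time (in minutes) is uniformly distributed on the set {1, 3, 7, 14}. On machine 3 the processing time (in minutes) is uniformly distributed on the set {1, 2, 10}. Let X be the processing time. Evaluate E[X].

E[X | machine 1] = (1+5+7+8+13)/5 = 34/5.
E[X | machine 2] = (1+3+7+14)/4 = 25/4.
E[X | machine 3] = (1+2+10)/3 = 13/3.
E[X] = (1/3)·(34/5) + (1/3)·(25/4) + (1/3)·(13/3) = 1043/180.

1043/180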